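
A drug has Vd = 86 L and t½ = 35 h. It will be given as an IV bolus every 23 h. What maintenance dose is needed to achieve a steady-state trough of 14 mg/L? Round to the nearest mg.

695 mg

τ/t½ = 23/35 ≈ 0.65714, so f = (1/2)^(23/35) ≈ 0.634133.
Cmin,ss = (D/Vd)·f/(1−f), so D = Cmin,ss·Vd·(1−f)/f.
D = 14 × 86 × (1−f)/f ≈ 14 × 86 × 0.57696 ≈ 694.66 mg.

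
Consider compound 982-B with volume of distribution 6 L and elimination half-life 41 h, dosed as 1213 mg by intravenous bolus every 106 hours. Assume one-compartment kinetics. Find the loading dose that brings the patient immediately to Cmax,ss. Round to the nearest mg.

f = (1/2)^(106/41) ≈ 0.166620; accumulation ratio R = 1/(1−f) ≈ 1.19993.
Loading dose to hit Cmax,ss on first dose: D_load = D_maint·R ≈ 1213 × 1.19993 ≈ 1455.52 mg.

1456 mg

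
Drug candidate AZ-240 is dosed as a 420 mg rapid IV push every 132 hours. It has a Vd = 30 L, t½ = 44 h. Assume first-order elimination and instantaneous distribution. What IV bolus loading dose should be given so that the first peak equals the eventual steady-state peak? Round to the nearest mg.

480 mg

f = (1/2)^(132/44) ≈ 0.125000; accumulation ratio R = 1/(1−f) ≈ 1.14286.
Loading dose to hit Cmax,ss on first dose: D_load = D_maint·R ≈ 420 × 1.14286 ≈ 480.00 mg.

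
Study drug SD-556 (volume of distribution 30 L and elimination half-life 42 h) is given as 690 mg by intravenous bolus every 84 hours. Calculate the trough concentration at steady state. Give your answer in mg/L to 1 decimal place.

τ = 84 h = 2 half-lives, so f = (1/2)^2 = 0.25.
Accumulation ratio R = 1/(1 − f) = 1/0.75 = 4/3.
Single-dose peak C₀ = D/Vd = 690/30 = 23 mg/L.
Steady-state peak Cmax,ss = C₀·R = 23 × 4/3 ≈ 30.667 mg/L.
Steady-state trough Cmin,ss = Cmax,ss·f ≈ 30.667 × 0.25 ≈ 7.667 mg/L.

7.7 mg/L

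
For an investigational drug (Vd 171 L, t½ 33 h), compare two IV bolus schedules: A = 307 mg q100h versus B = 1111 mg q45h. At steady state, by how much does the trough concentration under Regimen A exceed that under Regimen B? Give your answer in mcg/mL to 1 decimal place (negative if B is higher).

-3.9 mcg/mL

Regimen A: f = (1/2)^(100/33) ≈ 0.1224; Cmin,ss = (307/171)·f/(1−f) ≈ 0.250 mcg/mL.
Regimen B: f = (1/2)^(45/33) ≈ 0.3886; Cmin,ss = (1111/171)·f/(1−f) ≈ 4.129 mcg/mL.
Difference ≈ 0.250 − 4.129 ≈ -3.879 mcg/mL.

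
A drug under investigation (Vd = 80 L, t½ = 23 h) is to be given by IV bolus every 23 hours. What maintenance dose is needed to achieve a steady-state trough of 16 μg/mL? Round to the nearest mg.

1280 mg

τ/t½ = 23/23 ≈ 1, so f = (1/2)^(23/23) ≈ 0.500000.
Cmin,ss = (D/Vd)·f/(1−f), so D = Cmin,ss·Vd·(1−f)/f.
D = 16 × 80 × (1−f)/f ≈ 16 × 80 × 1.00000 ≈ 1280.00 mg.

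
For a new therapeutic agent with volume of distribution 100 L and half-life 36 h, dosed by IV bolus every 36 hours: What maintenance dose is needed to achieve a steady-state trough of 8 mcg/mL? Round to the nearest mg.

800 mg

τ/t½ = 36/36 ≈ 1, so f = (1/2)^(36/36) ≈ 0.500000.
Cmin,ss = (D/Vd)·f/(1−f), so D = Cmin,ss·Vd·(1−f)/f.
D = 8 × 100 × (1−f)/f ≈ 8 × 100 × 1.00000 ≈ 800.00 mg.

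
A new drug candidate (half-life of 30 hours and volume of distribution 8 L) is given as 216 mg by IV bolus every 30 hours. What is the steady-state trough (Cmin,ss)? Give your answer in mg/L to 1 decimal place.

27.0 mg/L

The dosing interval is 1 half-life, so f = 2^(−1) = 0.5.
Accumulation ratio R = 1/(1 − f) = 1/0.5 = 2/1.
Single-dose peak C₀ = D/Vd = 216/8 = 27 mg/L.
Steady-state peak Cmax,ss = C₀·R = 27 × 2/1 ≈ 54.000 mg/L.
Steady-state trough Cmin,ss = Cmax,ss·f ≈ 54.000 × 0.5 ≈ 27.000 mg/L.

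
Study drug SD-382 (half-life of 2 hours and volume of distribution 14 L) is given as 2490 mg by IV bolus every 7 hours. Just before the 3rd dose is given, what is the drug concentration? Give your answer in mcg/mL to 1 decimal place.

f = (1/2)^(τ/t½) = (1/2)^(7/2) ≈ 0.0884.
C₀ = D/Vd = 2490/14 ≈ 177.857 mcg/mL.
Before the 3rd dose, 2 doses have been given. Superposition: Cmin = C₀·(f + f²).
≈ 177.857 × (0.0884 + 0.0078) ≈ 177.857 × 0.0962 ≈ 17.110 mcg/mL.

17.1 mcg/mL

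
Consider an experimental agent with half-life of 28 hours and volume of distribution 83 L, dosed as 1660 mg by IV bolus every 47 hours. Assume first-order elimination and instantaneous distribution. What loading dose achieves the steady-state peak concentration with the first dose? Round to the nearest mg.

2414 mg

f = (1/2)^(47/28) ≈ 0.312392; accumulation ratio R = 1/(1−f) ≈ 1.45432.
Loading dose to hit Cmax,ss on first dose: D_load = D_maint·R ≈ 1660 × 1.45432 ≈ 2414.17 mg.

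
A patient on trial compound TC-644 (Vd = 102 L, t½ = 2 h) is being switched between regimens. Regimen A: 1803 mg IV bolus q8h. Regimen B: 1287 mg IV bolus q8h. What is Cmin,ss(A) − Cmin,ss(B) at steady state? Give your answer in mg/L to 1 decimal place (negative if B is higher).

Regimen A: f = (1/2)^(8/2) ≈ 0.0625; Cmin,ss = (1803/102)·f/(1−f) ≈ 1.178 mg/L.
Regimen B: f = (1/2)^(8/2) ≈ 0.0625; Cmin,ss = (1287/102)·f/(1−f) ≈ 0.841 mg/L.
Difference ≈ 1.178 − 0.841 ≈ 0.337 mg/L.

0.3 mg/L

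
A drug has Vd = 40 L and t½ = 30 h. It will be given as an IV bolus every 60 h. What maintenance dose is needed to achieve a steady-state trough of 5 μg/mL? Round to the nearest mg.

τ/t½ = 60/30 ≈ 2, so f = (1/2)^(60/30) ≈ 0.250000.
Cmin,ss = (D/Vd)·f/(1−f), so D = Cmin,ss·Vd·(1−f)/f.
D = 5 × 40 × (1−f)/f ≈ 5 × 40 × 3.00000 ≈ 600.00 mg.

600 mg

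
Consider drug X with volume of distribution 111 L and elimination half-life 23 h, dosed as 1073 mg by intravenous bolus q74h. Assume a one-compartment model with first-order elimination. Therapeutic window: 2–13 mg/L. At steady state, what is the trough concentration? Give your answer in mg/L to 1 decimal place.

τ/t½ = 74/23 ≈ 3.2174, so fraction remaining f = (1/2)^(74/23) ≈ 0.1075.
Each bolus raises the concentration by D/Vd = 1073/111 ≈ 9.667 mg/L.
Steady-state trough Cmin,ss = C₀·f/(1−f) ≈ 9.667 × 0.1075/0.8925 ≈ 1.164 mg/L.
Trough 1.2 mg/L vs MEC 2 mg/L: subtherapeutic.

1.2 mg/L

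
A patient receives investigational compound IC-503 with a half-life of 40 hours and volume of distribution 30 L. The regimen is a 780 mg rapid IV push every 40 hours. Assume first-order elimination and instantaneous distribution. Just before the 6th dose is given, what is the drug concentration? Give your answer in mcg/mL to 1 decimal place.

f = (1/2)^(τ/t½) = (1/2)^(40/40) ≈ 0.5000.
C₀ = D/Vd = 780/30 ≈ 26.000 mcg/mL.
Before the 6th dose, 5 doses have been given. Superposition: Cmin = C₀·(f + f² + … + f^5).
≈ 26.000 × (0.5000 + 0.2500 + 0.1250 + 0.0625 + 0.0313) ≈ 26.000 × 0.9688 ≈ 25.189 mcg/mL.

25.2 mcg/mL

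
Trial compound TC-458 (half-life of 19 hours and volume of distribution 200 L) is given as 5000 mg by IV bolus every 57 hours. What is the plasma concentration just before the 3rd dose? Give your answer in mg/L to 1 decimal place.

3.5 mg/L

f = (1/2)^(τ/t½) = (1/2)^(57/19) ≈ 0.1250.
C₀ = D/Vd = 5000/200 ≈ 25.000 mg/L.
Before the 3rd dose, 2 doses have been given. Superposition: Cmin = C₀·(f + f²).
≈ 25.000 × (0.1250 + 0.0156) ≈ 25.000 × 0.1406 ≈ 3.515 mg/L.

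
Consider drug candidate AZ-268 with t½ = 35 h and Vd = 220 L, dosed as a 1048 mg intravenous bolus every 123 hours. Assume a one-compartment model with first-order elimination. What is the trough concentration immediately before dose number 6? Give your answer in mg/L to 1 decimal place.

0.5 mg/L

f = (1/2)^(τ/t½) = (1/2)^(123/35) ≈ 0.0875.
C₀ = D/Vd = 1048/220 ≈ 4.764 mg/L.
Before the 6th dose, 5 doses have been given. Superposition: Cmin = C₀·(f + f² + … + f^5).
≈ 4.764 × (0.0875 + 0.0077 + 0.0007 + 0.0001 + 0.0000) ≈ 4.764 × 0.0960 ≈ 0.457 mg/L.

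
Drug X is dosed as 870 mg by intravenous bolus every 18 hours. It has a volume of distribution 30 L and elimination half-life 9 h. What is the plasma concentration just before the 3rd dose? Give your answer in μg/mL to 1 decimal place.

f = (1/2)^(τ/t½) = (1/2)^(18/9) ≈ 0.2500.
C₀ = D/Vd = 870/30 ≈ 29.000 μg/mL.
Before the 3rd dose, 2 doses have been given. Superposition: Cmin = C₀·(f + f²).
≈ 29.000 × (0.2500 + 0.0625) ≈ 29.000 × 0.3125 ≈ 9.062 μg/mL.

9.1 μg/mL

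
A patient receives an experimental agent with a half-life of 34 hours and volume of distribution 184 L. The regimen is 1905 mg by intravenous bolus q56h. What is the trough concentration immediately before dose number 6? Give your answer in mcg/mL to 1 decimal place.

f = (1/2)^(τ/t½) = (1/2)^(56/34) ≈ 0.3193.
C₀ = D/Vd = 1905/184 ≈ 10.353 mcg/mL.
Before the 6th dose, 5 doses have been given. Superposition: Cmin = C₀·(f + f² + … + f^5).
≈ 10.353 × (0.3193 + 0.1020 + 0.0326 + 0.0104 + 0.0033) ≈ 10.353 × 0.4676 ≈ 4.841 mcg/mL.

4.8 mcg/mL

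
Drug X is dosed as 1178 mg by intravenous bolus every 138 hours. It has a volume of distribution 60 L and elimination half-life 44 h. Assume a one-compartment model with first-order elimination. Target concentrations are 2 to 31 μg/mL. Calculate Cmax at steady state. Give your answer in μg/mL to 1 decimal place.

22.2 μg/mL

τ/t½ = 138/44 ≈ 3.1364, so fraction remaining f = (1/2)^(138/44) ≈ 0.1137.
Accumulation ratio R = 1/(1 − f) ≈ 1/0.8863 ≈ 1.1283.
Each bolus raises the concentration by D/Vd = 1178/60 ≈ 19.633 μg/mL.
Steady-state peak Cmax,ss = C₀·R ≈ 19.633 × 1.1283 ≈ 22.152 μg/mL.
Peak 22.2 μg/mL vs MTC 31 μg/mL: below toxic threshold.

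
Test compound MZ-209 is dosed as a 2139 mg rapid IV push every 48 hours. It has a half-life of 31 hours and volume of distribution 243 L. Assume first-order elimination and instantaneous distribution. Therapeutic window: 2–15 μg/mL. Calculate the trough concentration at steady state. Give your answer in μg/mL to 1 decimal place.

4.6 μg/mL

τ/t½ = 48/31 ≈ 1.5484, so fraction remaining f = (1/2)^(48/31) ≈ 0.3419.
At steady state, accumulation factor R = 1/(1 − e^(−kτ)) ≈ 1.5195.
Each bolus raises the concentration by D/Vd = 2139/243 ≈ 8.802 μg/mL.
Cmax,ss = C₀/(1 − f) ≈ 8.802/0.6581 ≈ 13.375 μg/mL.
Steady-state trough Cmin,ss = Cmax,ss·f ≈ 13.375 × 0.3419 ≈ 4.573 μg/mL.
Trough 4.6 μg/mL vs MEC 2 μg/mL: adequate.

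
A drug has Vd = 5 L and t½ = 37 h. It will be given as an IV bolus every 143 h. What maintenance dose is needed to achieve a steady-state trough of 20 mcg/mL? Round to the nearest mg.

τ/t½ = 143/37 ≈ 3.8649, so f = (1/2)^(143/37) ≈ 0.068637.
Cmin,ss = (D/Vd)·f/(1−f), so D = Cmin,ss·Vd·(1−f)/f.
D = 20 × 5 × (1−f)/f ≈ 20 × 5 × 13.56940 ≈ 1356.94 mg.

1357 mg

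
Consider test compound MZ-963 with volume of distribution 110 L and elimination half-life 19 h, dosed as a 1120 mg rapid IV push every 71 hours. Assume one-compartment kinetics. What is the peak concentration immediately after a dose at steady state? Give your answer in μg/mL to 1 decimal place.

11.0 μg/mL

Over one 71-h interval, 71/19 ≈ 3.7368 half-lives elapse, leaving f ≈ 0.0750 of each dose.
At steady state, accumulation factor R = 1/(1 − e^(−kτ)) ≈ 1.0811.
Single-dose peak C₀ = D/Vd = 1120/110 ≈ 10.182 μg/mL.
Steady-state peak Cmax,ss = C₀·R ≈ 10.182 × 1.0811 ≈ 11.008 μg/mL.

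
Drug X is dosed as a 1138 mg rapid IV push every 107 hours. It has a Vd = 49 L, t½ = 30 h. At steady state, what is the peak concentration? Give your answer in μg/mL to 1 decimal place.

τ/t½ = 107/30 ≈ 3.5667, so fraction remaining f = (1/2)^(107/30) ≈ 0.0844.
Accumulation ratio R = 1/(1 − f) ≈ 1/0.9156 ≈ 1.0922.
Each bolus raises the concentration by D/Vd = 1138/49 ≈ 23.224 μg/mL.
Steady-state peak Cmax,ss = C₀·R ≈ 23.224 × 1.0922 ≈ 25.365 μg/mL.

25.4 μg/mL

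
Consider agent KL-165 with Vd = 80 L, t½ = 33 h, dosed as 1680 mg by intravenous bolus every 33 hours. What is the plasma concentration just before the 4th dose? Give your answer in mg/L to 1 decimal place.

f = (1/2)^(τ/t½) = (1/2)^(33/33) ≈ 0.5000.
C₀ = D/Vd = 1680/80 ≈ 21.000 mg/L.
Before the 4th dose, 3 doses have been given. Superposition: Cmin = C₀·(f + f² + … + f^3).
≈ 21.000 × (0.5000 + 0.2500 + 0.1250) ≈ 21.000 × 0.8750 ≈ 18.375 mg/L.

18.4 mg/L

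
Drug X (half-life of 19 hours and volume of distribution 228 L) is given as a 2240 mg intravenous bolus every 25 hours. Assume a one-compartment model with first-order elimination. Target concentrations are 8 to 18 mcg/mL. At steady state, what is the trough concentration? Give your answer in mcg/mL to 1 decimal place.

6.6 mcg/mL

τ/t½ = 25/19 ≈ 1.3158, so fraction remaining f = (1/2)^(25/19) ≈ 0.4017.
At steady state, accumulation factor R = 1/(1 − e^(−kτ)) ≈ 1.6714.
Single-dose peak C₀ = D/Vd = 2240/228 ≈ 9.825 mcg/mL.
Cmax,ss = C₀/(1 − f) ≈ 9.825/0.5983 ≈ 16.422 mcg/mL.
One interval later, Cmin,ss = Cmax,ss·e^(−kτ) ≈ 16.422 × 0.4017 ≈ 6.597 mcg/mL.
Trough 6.6 mcg/mL vs MEC 8 mcg/mL: subtherapeutic.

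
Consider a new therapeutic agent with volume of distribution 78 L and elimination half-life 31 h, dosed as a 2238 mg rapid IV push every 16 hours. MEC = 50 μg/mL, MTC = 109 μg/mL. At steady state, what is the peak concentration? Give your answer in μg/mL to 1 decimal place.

95.4 μg/mL

k = ln2/t½ = ln2/31 ≈ 0.022360 h⁻¹; fraction remaining f = e^(−kτ) = e^(−0.022360×16) ≈ 0.6992.
Accumulation ratio R = 1/(1 − f) ≈ 1/0.3008 ≈ 3.3245.
Each bolus raises the concentration by D/Vd = 2238/78 ≈ 28.692 μg/mL.
Steady-state peak Cmax,ss = C₀·R ≈ 28.692 × 3.3245 ≈ 95.387 μg/mL.
Peak 95.4 μg/mL vs MTC 109 μg/mL: below toxic threshold.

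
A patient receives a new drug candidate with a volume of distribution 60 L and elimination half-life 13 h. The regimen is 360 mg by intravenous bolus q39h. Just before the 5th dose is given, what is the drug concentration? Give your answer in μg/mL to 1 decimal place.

0.9 μg/mL

f = (1/2)^(τ/t½) = (1/2)^(39/13) ≈ 0.1250.
C₀ = D/Vd = 360/60 ≈ 6.000 μg/mL.
Before the 5th dose, 4 doses have been given. Superposition: Cmin = C₀·(f + f² + … + f^4).
≈ 6.000 × (0.1250 + 0.0156 + 0.0020 + 0.0002) ≈ 6.000 × 0.1428 ≈ 0.857 μg/mL.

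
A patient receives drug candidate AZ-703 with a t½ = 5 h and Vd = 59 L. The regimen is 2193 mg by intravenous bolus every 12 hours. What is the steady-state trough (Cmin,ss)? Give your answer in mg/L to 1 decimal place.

τ/t½ = 12/5 ≈ 2.4, so fraction remaining f = (1/2)^(12/5) ≈ 0.1895.
Each bolus raises the concentration by D/Vd = 2193/59 ≈ 37.169 mg/L.
Steady-state trough Cmin,ss = C₀·f/(1−f) ≈ 37.169 × 0.1895/0.8105 ≈ 8.690 mg/L.

8.7 mg/L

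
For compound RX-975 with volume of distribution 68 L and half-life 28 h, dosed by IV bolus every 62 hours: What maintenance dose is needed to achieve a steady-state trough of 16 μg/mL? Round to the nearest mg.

3961 mg

τ/t½ = 62/28 ≈ 2.2143, so f = (1/2)^(62/28) ≈ 0.215493.
Cmin,ss = (D/Vd)·f/(1−f), so D = Cmin,ss·Vd·(1−f)/f.
D = 16 × 68 × (1−f)/f ≈ 16 × 68 × 3.64052 ≈ 3960.89 mg.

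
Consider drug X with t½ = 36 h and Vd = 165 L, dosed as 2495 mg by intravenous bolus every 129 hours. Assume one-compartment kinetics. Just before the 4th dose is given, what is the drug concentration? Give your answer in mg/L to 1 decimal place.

f = (1/2)^(τ/t½) = (1/2)^(129/36) ≈ 0.0834.
C₀ = D/Vd = 2495/165 ≈ 15.121 mg/L.
Before the 4th dose, 3 doses have been given. Superposition: Cmin = C₀·(f + f² + … + f^3).
≈ 15.121 × (0.0834 + 0.0070 + 0.0006) ≈ 15.121 × 0.0910 ≈ 1.376 mg/L.

1.4 mg/L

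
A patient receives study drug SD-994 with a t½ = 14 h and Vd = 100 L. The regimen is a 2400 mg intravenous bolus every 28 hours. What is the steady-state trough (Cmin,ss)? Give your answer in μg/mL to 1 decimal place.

8.0 μg/mL

The dosing interval is 2 half-lives, so f = 2^(−2) = 0.25.
At steady state, R = 1/(1 − 0.25) = 4/3.
Single-dose peak C₀ = D/Vd = 2400/100 = 24 μg/mL.
Steady-state peak Cmax,ss = C₀·R = 24 × 4/3 ≈ 32.000 μg/mL.
Steady-state trough Cmin,ss = Cmax,ss·f ≈ 32.000 × 0.25 ≈ 8.000 μg/mL.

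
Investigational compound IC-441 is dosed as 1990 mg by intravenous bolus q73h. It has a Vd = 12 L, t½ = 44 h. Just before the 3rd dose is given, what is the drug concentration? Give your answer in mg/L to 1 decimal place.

f = (1/2)^(τ/t½) = (1/2)^(73/44) ≈ 0.3166.
C₀ = D/Vd = 1990/12 ≈ 165.833 mg/L.
Before the 3rd dose, 2 doses have been given. Superposition: Cmin = C₀·(f + f²).
≈ 165.833 × (0.3166 + 0.1002) ≈ 165.833 × 0.4168 ≈ 69.119 mg/L.

69.1 mg/L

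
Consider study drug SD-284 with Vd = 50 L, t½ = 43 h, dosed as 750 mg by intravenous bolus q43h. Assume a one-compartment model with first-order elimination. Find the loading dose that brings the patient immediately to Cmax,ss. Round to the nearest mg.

f = (1/2)^(43/43) ≈ 0.500000; accumulation ratio R = 1/(1−f) ≈ 2.00000.
Loading dose to hit Cmax,ss on first dose: D_load = D_maint·R ≈ 750 × 2.00000 ≈ 1500.00 mg.

1500 mg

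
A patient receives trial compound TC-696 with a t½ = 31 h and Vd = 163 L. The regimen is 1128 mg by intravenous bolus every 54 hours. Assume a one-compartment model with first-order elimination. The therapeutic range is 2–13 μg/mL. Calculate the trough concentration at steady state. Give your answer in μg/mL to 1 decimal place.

3.0 μg/mL

k = ln2/t½ = ln2/31 ≈ 0.022360 h⁻¹; fraction remaining f = e^(−kτ) = e^(−0.022360×54) ≈ 0.2990.
At steady state, accumulation factor R = 1/(1 − e^(−kτ)) ≈ 1.4265.
Single-dose peak C₀ = D/Vd = 1128/163 ≈ 6.920 μg/mL.
Cmax,ss = C₀/(1 − f) ≈ 6.920/0.7010 ≈ 9.872 μg/mL.
One interval later, Cmin,ss = Cmax,ss·e^(−kτ) ≈ 9.872 × 0.2990 ≈ 2.952 μg/mL.
Trough 3.0 μg/mL vs MEC 2 μg/mL: adequate.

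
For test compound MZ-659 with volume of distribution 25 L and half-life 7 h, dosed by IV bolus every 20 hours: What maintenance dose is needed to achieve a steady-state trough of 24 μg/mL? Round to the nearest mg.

τ/t½ = 20/7 ≈ 2.8571, so f = (1/2)^(20/7) ≈ 0.138011.
Cmin,ss = (D/Vd)·f/(1−f), so D = Cmin,ss·Vd·(1−f)/f.
D = 24 × 25 × (1−f)/f ≈ 24 × 25 × 6.24580 ≈ 3747.48 mg.

3747 mg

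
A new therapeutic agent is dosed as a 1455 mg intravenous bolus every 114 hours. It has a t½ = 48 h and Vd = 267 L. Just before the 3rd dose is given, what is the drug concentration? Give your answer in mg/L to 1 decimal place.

f = (1/2)^(τ/t½) = (1/2)^(114/48) ≈ 0.1928.
C₀ = D/Vd = 1455/267 ≈ 5.449 mg/L.
Before the 3rd dose, 2 doses have been given. Superposition: Cmin = C₀·(f + f²).
≈ 5.449 × (0.1928 + 0.0372) ≈ 5.449 × 0.2300 ≈ 1.253 mg/L.

1.3 mg/L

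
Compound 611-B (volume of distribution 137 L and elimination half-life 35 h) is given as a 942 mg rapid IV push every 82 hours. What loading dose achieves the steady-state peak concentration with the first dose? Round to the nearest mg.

f = (1/2)^(82/35) ≈ 0.197120; accumulation ratio R = 1/(1−f) ≈ 1.24552.
Loading dose to hit Cmax,ss on first dose: D_load = D_maint·R ≈ 942 × 1.24552 ≈ 1173.28 mg.

1173 mg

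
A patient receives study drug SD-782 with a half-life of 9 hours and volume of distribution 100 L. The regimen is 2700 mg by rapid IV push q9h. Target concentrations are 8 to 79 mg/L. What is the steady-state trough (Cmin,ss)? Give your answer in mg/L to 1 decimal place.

27.0 mg/L

The dosing interval is 1 half-life, so f = 2^(−1) = 0.5.
Accumulation ratio R = 1/(1 − f) = 1/0.5 = 2/1.
Single-dose peak C₀ = D/Vd = 2700/100 = 27 mg/L.
Steady-state peak Cmax,ss = C₀·R = 27 × 2/1 ≈ 54.000 mg/L.
Steady-state trough Cmin,ss = Cmax,ss·f ≈ 54.000 × 0.5 ≈ 27.000 mg/L.
Trough 27.0 mg/L vs MEC 8 mg/L: adequate.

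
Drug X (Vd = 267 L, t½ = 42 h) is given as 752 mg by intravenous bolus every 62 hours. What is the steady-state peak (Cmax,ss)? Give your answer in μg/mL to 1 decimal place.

4.4 μg/mL

τ/t½ = 62/42 ≈ 1.4762, so fraction remaining f = (1/2)^(62/42) ≈ 0.3594.
At steady state, accumulation factor R = 1/(1 − e^(−kτ)) ≈ 1.5610.
Each bolus raises the concentration by D/Vd = 752/267 ≈ 2.816 μg/mL.
Steady-state peak Cmax,ss = C₀·R ≈ 2.816 × 1.5610 ≈ 4.396 μg/mL.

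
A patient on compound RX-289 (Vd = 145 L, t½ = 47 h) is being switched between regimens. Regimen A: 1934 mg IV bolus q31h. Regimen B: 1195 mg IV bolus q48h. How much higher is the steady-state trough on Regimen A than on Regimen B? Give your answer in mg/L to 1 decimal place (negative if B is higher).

15.0 mg/L

Regimen A: f = (1/2)^(31/47) ≈ 0.6331; Cmin,ss = (1934/145)·f/(1−f) ≈ 23.015 mg/L.
Regimen B: f = (1/2)^(48/47) ≈ 0.4927; Cmin,ss = (1195/145)·f/(1−f) ≈ 8.004 mg/L.
Difference ≈ 23.015 − 8.004 ≈ 15.011 mg/L.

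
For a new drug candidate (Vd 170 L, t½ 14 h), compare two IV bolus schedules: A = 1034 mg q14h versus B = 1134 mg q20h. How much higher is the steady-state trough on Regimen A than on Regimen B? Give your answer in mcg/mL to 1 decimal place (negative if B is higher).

2.1 mcg/mL

Regimen A: f = (1/2)^(14/14) ≈ 0.5000; Cmin,ss = (1034/170)·f/(1−f) ≈ 6.082 mcg/mL.
Regimen B: f = (1/2)^(20/14) ≈ 0.3715; Cmin,ss = (1134/170)·f/(1−f) ≈ 3.943 mcg/mL.
Difference ≈ 6.082 − 3.943 ≈ 2.139 mcg/mL.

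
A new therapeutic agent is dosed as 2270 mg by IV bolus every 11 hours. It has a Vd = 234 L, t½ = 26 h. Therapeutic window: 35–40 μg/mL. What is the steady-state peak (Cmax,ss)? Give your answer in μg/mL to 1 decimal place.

Over one 11-h interval, 11/26 ≈ 0.42308 half-lives elapse, leaving f ≈ 0.7458 of each dose.
At steady state, accumulation factor R = 1/(1 − e^(−kτ)) ≈ 3.9339.
Each bolus raises the concentration by D/Vd = 2270/234 ≈ 9.701 μg/mL.
Cmax,ss = C₀/(1 − f) ≈ 9.701/0.2542 ≈ 38.163 μg/mL.
Peak 38.2 μg/mL vs MTC 40 μg/mL: below toxic threshold.

38.2 μg/mL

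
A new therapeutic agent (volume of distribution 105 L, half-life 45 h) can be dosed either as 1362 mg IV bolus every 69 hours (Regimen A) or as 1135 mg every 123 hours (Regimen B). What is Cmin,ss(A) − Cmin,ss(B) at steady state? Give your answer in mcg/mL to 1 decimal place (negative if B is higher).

4.9 mcg/mL

Regimen A: f = (1/2)^(69/45) ≈ 0.3455; Cmin,ss = (1362/105)·f/(1−f) ≈ 6.847 mcg/mL.
Regimen B: f = (1/2)^(123/45) ≈ 0.1504; Cmin,ss = (1135/105)·f/(1−f) ≈ 1.914 mcg/mL.
Difference ≈ 6.847 − 1.914 ≈ 4.933 mcg/mL.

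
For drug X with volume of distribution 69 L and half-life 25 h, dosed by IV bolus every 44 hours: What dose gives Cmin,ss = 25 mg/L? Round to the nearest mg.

4118 mg

τ/t½ = 44/25 ≈ 1.76, so f = (1/2)^(44/25) ≈ 0.295248.
Cmin,ss = (D/Vd)·f/(1−f), so D = Cmin,ss·Vd·(1−f)/f.
D = 25 × 69 × (1−f)/f ≈ 25 × 69 × 2.38698 ≈ 4117.54 mg.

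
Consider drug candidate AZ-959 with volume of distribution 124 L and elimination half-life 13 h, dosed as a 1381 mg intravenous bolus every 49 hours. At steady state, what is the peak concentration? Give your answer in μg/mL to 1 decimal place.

12.0 μg/mL

k = ln2/t½ = ln2/13 ≈ 0.053319 h⁻¹; fraction remaining f = e^(−kτ) = e^(−0.053319×49) ≈ 0.0733.
Accumulation ratio R = 1/(1 − f) ≈ 1/0.9267 ≈ 1.0791.
Each bolus raises the concentration by D/Vd = 1381/124 ≈ 11.137 μg/mL.
Cmax,ss = C₀/(1 − f) ≈ 11.137/0.9267 ≈ 12.018 μg/mL.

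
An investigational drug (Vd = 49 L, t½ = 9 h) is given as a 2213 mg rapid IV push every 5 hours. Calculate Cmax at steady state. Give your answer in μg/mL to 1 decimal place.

τ/t½ = 5/9 ≈ 0.55556, so fraction remaining f = (1/2)^(5/9) ≈ 0.6804.
Accumulation ratio R = 1/(1 − f) ≈ 1/0.3196 ≈ 3.1289.
Single-dose peak C₀ = D/Vd = 2213/49 ≈ 45.163 μg/mL.
Steady-state peak Cmax,ss = C₀·R ≈ 45.163 × 3.1289 ≈ 141.311 μg/mL.

141.3 μg/mL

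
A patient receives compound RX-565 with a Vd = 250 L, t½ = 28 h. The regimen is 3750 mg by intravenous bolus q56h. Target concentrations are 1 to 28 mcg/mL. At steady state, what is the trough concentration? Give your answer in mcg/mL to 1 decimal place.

τ = 56 h = 2 half-lives, so f = (1/2)^2 = 0.25.
At steady state, R = 1/(1 − 0.25) = 4/3.
Single-dose peak C₀ = D/Vd = 3750/250 = 15 mcg/mL.
Steady-state peak Cmax,ss = C₀·R = 15 × 4/3 ≈ 20.000 mcg/mL.
Steady-state trough Cmin,ss = Cmax,ss·f ≈ 20.000 × 0.25 ≈ 5.000 mcg/mL.
Trough 5.0 mcg/mL vs MEC 1 mcg/mL: adequate.

5.0 mcg/mL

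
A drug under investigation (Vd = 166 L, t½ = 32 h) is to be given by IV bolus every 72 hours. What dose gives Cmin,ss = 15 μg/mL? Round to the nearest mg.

τ/t½ = 72/32 ≈ 2.25, so f = (1/2)^(72/32) ≈ 0.210224.
Cmin,ss = (D/Vd)·f/(1−f), so D = Cmin,ss·Vd·(1−f)/f.
D = 15 × 166 × (1−f)/f ≈ 15 × 166 × 3.75683 ≈ 9354.51 mg.

9355 mg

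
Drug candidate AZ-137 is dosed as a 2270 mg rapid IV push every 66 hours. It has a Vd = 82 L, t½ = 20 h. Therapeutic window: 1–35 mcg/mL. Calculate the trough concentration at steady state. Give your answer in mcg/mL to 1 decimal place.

k = ln2/t½ = ln2/20 ≈ 0.034657 h⁻¹; fraction remaining f = e^(−kτ) = e^(−0.034657×66) ≈ 0.1015.
Each bolus raises the concentration by D/Vd = 2270/82 ≈ 27.683 mcg/mL.
Steady-state trough Cmin,ss = C₀·f/(1−f) ≈ 27.683 × 0.1015/0.8985 ≈ 3.127 mcg/mL.
Trough 3.1 mcg/mL vs MEC 1 mcg/mL: adequate.

3.1 mcg/mL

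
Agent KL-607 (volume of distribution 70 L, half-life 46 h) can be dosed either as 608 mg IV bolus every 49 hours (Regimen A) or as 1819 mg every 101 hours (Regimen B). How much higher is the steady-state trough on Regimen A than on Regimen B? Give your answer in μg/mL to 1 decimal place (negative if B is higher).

Regimen A: f = (1/2)^(49/46) ≈ 0.4779; Cmin,ss = (608/70)·f/(1−f) ≈ 7.950 μg/mL.
Regimen B: f = (1/2)^(101/46) ≈ 0.2183; Cmin,ss = (1819/70)·f/(1−f) ≈ 7.257 μg/mL.
Difference ≈ 7.950 − 7.257 ≈ 0.693 μg/mL.

0.7 μg/mL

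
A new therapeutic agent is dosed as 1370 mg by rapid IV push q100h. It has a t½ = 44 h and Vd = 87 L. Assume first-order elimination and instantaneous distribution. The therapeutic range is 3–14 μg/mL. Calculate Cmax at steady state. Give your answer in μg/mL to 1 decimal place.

19.9 μg/mL

Over one 100-h interval, 100/44 ≈ 2.2727 half-lives elapse, leaving f ≈ 0.2069 of each dose.
At steady state, accumulation factor R = 1/(1 − e^(−kτ)) ≈ 1.2609.
Each bolus raises the concentration by D/Vd = 1370/87 ≈ 15.747 μg/mL.
Steady-state peak Cmax,ss = C₀·R ≈ 15.747 × 1.2609 ≈ 19.855 μg/mL.
Peak 19.9 μg/mL vs MTC 14 μg/mL: exceeds toxic threshold.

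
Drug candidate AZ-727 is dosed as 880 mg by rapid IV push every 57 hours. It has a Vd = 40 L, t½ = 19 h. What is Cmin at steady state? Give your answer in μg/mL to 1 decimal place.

The dosing interval is 3 half-lives, so f = 2^(−3) = 0.125.
At steady state, R = 1/(1 − 0.125) = 8/7.
Single-dose peak C₀ = D/Vd = 880/40 = 22 μg/mL.
Steady-state peak Cmax,ss = C₀·R = 22 × 8/7 ≈ 25.143 μg/mL.
Steady-state trough Cmin,ss = Cmax,ss·f ≈ 25.143 × 0.125 ≈ 3.143 μg/mL.

3.1 μg/mL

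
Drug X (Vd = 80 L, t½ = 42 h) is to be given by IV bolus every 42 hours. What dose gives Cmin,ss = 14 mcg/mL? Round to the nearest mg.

1120 mg

τ/t½ = 42/42 ≈ 1, so f = (1/2)^(42/42) ≈ 0.500000.
Cmin,ss = (D/Vd)·f/(1−f), so D = Cmin,ss·Vd·(1−f)/f.
D = 14 × 80 × (1−f)/f ≈ 14 × 80 × 1.00000 ≈ 1120.00 mg.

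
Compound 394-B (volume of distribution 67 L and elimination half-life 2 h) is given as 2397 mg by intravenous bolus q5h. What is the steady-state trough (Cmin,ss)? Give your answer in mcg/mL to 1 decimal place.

7.7 mcg/mL

τ/t½ = 5/2 ≈ 2.5, so fraction remaining f = (1/2)^(5/2) ≈ 0.1768.
Each bolus raises the concentration by D/Vd = 2397/67 ≈ 35.776 mcg/mL.
Steady-state trough Cmin,ss = C₀·f/(1−f) ≈ 35.776 × 0.1768/0.8232 ≈ 7.684 mcg/mL.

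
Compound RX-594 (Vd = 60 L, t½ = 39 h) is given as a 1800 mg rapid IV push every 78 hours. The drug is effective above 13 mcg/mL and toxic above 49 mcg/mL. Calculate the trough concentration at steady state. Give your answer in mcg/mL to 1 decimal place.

The dosing interval is 2 half-lives, so f = 2^(−2) = 0.25.
Accumulation ratio R = 1/(1 − f) = 1/0.75 = 4/3.
Single-dose peak C₀ = D/Vd = 1800/60 = 30 mcg/mL.
Steady-state peak Cmax,ss = C₀·R = 30 × 4/3 ≈ 40.000 mcg/mL.
Steady-state trough Cmin,ss = Cmax,ss·f ≈ 40.000 × 0.25 ≈ 10.000 mcg/mL.
Trough 10.0 mcg/mL vs MEC 13 mcg/mL: subtherapeutic.

10.0 mcg/mL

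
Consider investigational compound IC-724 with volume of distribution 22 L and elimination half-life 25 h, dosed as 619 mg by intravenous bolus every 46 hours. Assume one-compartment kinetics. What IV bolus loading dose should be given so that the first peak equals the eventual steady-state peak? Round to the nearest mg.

859 mg

f = (1/2)^(46/25) ≈ 0.279322; accumulation ratio R = 1/(1−f) ≈ 1.38758.
Loading dose to hit Cmax,ss on first dose: D_load = D_maint·R ≈ 619 × 1.38758 ≈ 858.91 mg.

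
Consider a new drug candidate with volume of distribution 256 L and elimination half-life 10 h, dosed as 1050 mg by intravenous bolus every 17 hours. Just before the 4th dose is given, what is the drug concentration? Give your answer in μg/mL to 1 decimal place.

1.8 μg/mL

f = (1/2)^(τ/t½) = (1/2)^(17/10) ≈ 0.3078.
C₀ = D/Vd = 1050/256 ≈ 4.102 μg/mL.
Before the 4th dose, 3 doses have been given. Superposition: Cmin = C₀·(f + f² + … + f^3).
≈ 4.102 × (0.3078 + 0.0947 + 0.0292) ≈ 4.102 × 0.4317 ≈ 1.771 μg/mL.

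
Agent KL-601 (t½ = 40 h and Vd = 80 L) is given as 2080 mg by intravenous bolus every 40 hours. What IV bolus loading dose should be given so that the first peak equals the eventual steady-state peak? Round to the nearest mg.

4160 mg

f = (1/2)^(40/40) ≈ 0.500000; accumulation ratio R = 1/(1−f) ≈ 2.00000.
Loading dose to hit Cmax,ss on first dose: D_load = D_maint·R ≈ 2080 × 2.00000 ≈ 4160.00 mg.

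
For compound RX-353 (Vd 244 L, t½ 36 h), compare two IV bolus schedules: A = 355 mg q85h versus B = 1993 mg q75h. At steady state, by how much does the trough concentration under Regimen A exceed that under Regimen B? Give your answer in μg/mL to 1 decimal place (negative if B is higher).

Regimen A: f = (1/2)^(85/36) ≈ 0.1946; Cmin,ss = (355/244)·f/(1−f) ≈ 0.352 μg/mL.
Regimen B: f = (1/2)^(75/36) ≈ 0.2360; Cmin,ss = (1993/244)·f/(1−f) ≈ 2.523 μg/mL.
Difference ≈ 0.352 − 2.523 ≈ -2.171 μg/mL.

-2.2 μg/mL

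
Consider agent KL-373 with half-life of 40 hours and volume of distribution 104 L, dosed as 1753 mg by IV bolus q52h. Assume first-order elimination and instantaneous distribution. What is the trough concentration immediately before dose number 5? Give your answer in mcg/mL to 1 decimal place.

f = (1/2)^(τ/t½) = (1/2)^(52/40) ≈ 0.4061.
C₀ = D/Vd = 1753/104 ≈ 16.856 mcg/mL.
Before the 5th dose, 4 doses have been given. Superposition: Cmin = C₀·(f + f² + … + f^4).
≈ 16.856 × (0.4061 + 0.1649 + 0.0670 + 0.0272) ≈ 16.856 × 0.6652 ≈ 11.213 mcg/mL.

11.2 mcg/mL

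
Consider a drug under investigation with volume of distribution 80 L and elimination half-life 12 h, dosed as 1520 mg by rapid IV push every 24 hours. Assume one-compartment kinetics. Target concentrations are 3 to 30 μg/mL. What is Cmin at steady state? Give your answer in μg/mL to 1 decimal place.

τ = 24 h = 2 half-lives, so f = (1/2)^2 = 0.25.
Accumulation ratio R = 1/(1 − f) = 1/0.75 = 4/3.
Single-dose peak C₀ = D/Vd = 1520/80 = 19 μg/mL.
Steady-state peak Cmax,ss = C₀·R = 19 × 4/3 ≈ 25.333 μg/mL.
Steady-state trough Cmin,ss = Cmax,ss·f ≈ 25.333 × 0.25 ≈ 6.333 μg/mL.
Trough 6.3 μg/mL vs MEC 3 μg/mL: adequate.

6.3 μg/mL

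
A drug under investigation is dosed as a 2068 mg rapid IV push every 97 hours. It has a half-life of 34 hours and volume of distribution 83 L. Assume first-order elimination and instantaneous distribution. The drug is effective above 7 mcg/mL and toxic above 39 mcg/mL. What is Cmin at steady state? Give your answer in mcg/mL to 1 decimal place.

Over one 97-h interval, 97/34 ≈ 2.8529 half-lives elapse, leaving f ≈ 0.1384 of each dose.
Accumulation ratio R = 1/(1 − f) ≈ 1/0.8616 ≈ 1.1606.
Each bolus raises the concentration by D/Vd = 2068/83 ≈ 24.916 mcg/mL.
Steady-state peak Cmax,ss = C₀·R ≈ 24.916 × 1.1606 ≈ 28.918 mcg/mL.
One interval later, Cmin,ss = Cmax,ss·e^(−kτ) ≈ 28.918 × 0.1384 ≈ 4.002 mcg/mL.
Trough 4.0 mcg/mL vs MEC 7 mcg/mL: subtherapeutic.

4.0 mcg/mL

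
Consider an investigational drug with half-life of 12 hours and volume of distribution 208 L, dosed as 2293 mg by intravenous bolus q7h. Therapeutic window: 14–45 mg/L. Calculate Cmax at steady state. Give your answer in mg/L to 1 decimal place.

k = ln2/t½ = ln2/12 ≈ 0.057762 h⁻¹; fraction remaining f = e^(−kτ) = e^(−0.057762×7) ≈ 0.6674.
Accumulation ratio R = 1/(1 − f) ≈ 1/0.3326 ≈ 3.0066.
Each bolus raises the concentration by D/Vd = 2293/208 ≈ 11.024 mg/L.
Steady-state peak Cmax,ss = C₀·R ≈ 11.024 × 3.0066 ≈ 33.145 mg/L.
Peak 33.1 mg/L vs MTC 45 mg/L: below toxic threshold.

33.1 mg/L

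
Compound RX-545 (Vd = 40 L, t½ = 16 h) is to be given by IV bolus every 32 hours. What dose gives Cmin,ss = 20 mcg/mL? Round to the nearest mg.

τ/t½ = 32/16 ≈ 2, so f = (1/2)^(32/16) ≈ 0.250000.
Cmin,ss = (D/Vd)·f/(1−f), so D = Cmin,ss·Vd·(1−f)/f.
D = 20 × 40 × (1−f)/f ≈ 20 × 40 × 3.00000 ≈ 2400.00 mg.

2400 mg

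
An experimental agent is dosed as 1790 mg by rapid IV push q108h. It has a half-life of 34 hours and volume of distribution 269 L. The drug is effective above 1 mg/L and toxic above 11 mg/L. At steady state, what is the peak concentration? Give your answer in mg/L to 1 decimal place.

τ/t½ = 108/34 ≈ 3.1765, so fraction remaining f = (1/2)^(108/34) ≈ 0.1106.
Accumulation ratio R = 1/(1 − f) ≈ 1/0.8894 ≈ 1.1244.
Each bolus raises the concentration by D/Vd = 1790/269 ≈ 6.654 mg/L.
Steady-state peak Cmax,ss = C₀·R ≈ 6.654 × 1.1244 ≈ 7.482 mg/L.
Peak 7.5 mg/L vs MTC 11 mg/L: below toxic threshold.

7.5 mg/L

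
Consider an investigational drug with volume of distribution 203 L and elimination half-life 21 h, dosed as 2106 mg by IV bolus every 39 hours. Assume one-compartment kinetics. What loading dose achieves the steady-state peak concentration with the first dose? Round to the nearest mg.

2909 mg

f = (1/2)^(39/21) ≈ 0.276022; accumulation ratio R = 1/(1−f) ≈ 1.38126.
Loading dose to hit Cmax,ss on first dose: D_load = D_maint·R ≈ 2106 × 1.38126 ≈ 2908.93 mg.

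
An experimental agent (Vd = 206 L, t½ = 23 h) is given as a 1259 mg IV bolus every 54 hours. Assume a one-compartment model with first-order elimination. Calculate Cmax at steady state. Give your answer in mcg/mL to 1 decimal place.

k = ln2/t½ = ln2/23 ≈ 0.030137 h⁻¹; fraction remaining f = e^(−kτ) = e^(−0.030137×54) ≈ 0.1964.
At steady state, accumulation factor R = 1/(1 − e^(−kτ)) ≈ 1.2444.
Single-dose peak C₀ = D/Vd = 1259/206 ≈ 6.112 mcg/mL.
Steady-state peak Cmax,ss = C₀·R ≈ 6.112 × 1.2444 ≈ 7.606 mcg/mL.

7.6 mcg/mL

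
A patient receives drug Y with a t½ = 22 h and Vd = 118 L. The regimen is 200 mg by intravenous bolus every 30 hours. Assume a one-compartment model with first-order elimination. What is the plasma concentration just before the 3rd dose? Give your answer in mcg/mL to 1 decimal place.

0.9 mcg/mL

f = (1/2)^(τ/t½) = (1/2)^(30/22) ≈ 0.3886.
C₀ = D/Vd = 200/118 ≈ 1.695 mcg/mL.
Before the 3rd dose, 2 doses have been given. Superposition: Cmin = C₀·(f + f²).
≈ 1.695 × (0.3886 + 0.1510) ≈ 1.695 × 0.5396 ≈ 0.915 mcg/mL.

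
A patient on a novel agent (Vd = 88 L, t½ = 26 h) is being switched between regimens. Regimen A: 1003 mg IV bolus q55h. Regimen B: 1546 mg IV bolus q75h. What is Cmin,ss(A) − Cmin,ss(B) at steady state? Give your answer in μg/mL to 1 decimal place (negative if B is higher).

0.7 μg/mL

Regimen A: f = (1/2)^(55/26) ≈ 0.2308; Cmin,ss = (1003/88)·f/(1−f) ≈ 3.420 μg/mL.
Regimen B: f = (1/2)^(75/26) ≈ 0.1354; Cmin,ss = (1546/88)·f/(1−f) ≈ 2.751 μg/mL.
Difference ≈ 3.420 − 2.751 ≈ 0.669 μg/mL.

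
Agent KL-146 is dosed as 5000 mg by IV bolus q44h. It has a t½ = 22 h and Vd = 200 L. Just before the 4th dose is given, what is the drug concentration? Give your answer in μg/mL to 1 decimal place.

f = (1/2)^(τ/t½) = (1/2)^(44/22) ≈ 0.2500.
C₀ = D/Vd = 5000/200 ≈ 25.000 μg/mL.
Before the 4th dose, 3 doses have been given. Superposition: Cmin = C₀·(f + f² + … + f^3).
≈ 25.000 × (0.2500 + 0.0625 + 0.0156) ≈ 25.000 × 0.3281 ≈ 8.203 μg/mL.

8.2 μg/mL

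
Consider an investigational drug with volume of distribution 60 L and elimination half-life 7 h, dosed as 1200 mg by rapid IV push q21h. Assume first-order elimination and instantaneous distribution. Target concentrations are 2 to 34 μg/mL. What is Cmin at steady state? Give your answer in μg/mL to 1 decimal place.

τ = 21 h = 3 half-lives, so f = (1/2)^3 = 0.125.
At steady state, R = 1/(1 − 0.125) = 8/7.
Single-dose peak C₀ = D/Vd = 1200/60 = 20 μg/mL.
Steady-state peak Cmax,ss = C₀·R = 20 × 8/7 ≈ 22.857 μg/mL.
Steady-state trough Cmin,ss = Cmax,ss·f ≈ 22.857 × 0.125 ≈ 2.857 μg/mL.
Trough 2.9 μg/mL vs MEC 2 μg/mL: adequate.

2.9 μg/mL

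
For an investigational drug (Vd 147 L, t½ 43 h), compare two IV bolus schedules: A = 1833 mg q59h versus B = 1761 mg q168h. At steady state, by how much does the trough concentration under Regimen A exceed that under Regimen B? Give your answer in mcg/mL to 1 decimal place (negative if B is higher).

Regimen A: f = (1/2)^(59/43) ≈ 0.3863; Cmin,ss = (1833/147)·f/(1−f) ≈ 7.849 mcg/mL.
Regimen B: f = (1/2)^(168/43) ≈ 0.0667; Cmin,ss = (1761/147)·f/(1−f) ≈ 0.856 mcg/mL.
Difference ≈ 7.849 − 0.856 ≈ 6.993 mcg/mL.

7.0 mcg/mL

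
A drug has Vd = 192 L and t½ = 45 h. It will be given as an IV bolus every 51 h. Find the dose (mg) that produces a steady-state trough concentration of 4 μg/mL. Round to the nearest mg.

917 mg

τ/t½ = 51/45 ≈ 1.1333, so f = (1/2)^(51/45) ≈ 0.455861.
Cmin,ss = (D/Vd)·f/(1−f), so D = Cmin,ss·Vd·(1−f)/f.
D = 4 × 192 × (1−f)/f ≈ 4 × 192 × 1.19365 ≈ 916.72 mg.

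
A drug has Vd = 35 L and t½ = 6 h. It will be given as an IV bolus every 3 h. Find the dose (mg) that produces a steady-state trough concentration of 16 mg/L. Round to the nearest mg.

232 mg

τ/t½ = 3/6 ≈ 0.5, so f = (1/2)^(3/6) ≈ 0.707107.
Cmin,ss = (D/Vd)·f/(1−f), so D = Cmin,ss·Vd·(1−f)/f.
D = 16 × 35 × (1−f)/f ≈ 16 × 35 × 0.41421 ≈ 231.96 mg.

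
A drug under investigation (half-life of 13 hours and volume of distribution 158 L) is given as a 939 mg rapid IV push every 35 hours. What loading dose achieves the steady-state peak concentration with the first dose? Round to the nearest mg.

1111 mg

f = (1/2)^(35/13) ≈ 0.154716; accumulation ratio R = 1/(1−f) ≈ 1.18303.
Loading dose to hit Cmax,ss on first dose: D_load = D_maint·R ≈ 939 × 1.18303 ≈ 1110.87 mg.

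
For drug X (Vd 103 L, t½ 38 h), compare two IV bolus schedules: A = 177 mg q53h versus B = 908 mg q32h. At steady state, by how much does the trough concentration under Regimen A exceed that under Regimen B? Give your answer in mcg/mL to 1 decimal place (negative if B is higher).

Regimen A: f = (1/2)^(53/38) ≈ 0.3803; Cmin,ss = (177/103)·f/(1−f) ≈ 1.055 mcg/mL.
Regimen B: f = (1/2)^(32/38) ≈ 0.5578; Cmin,ss = (908/103)·f/(1−f) ≈ 11.120 mcg/mL.
Difference ≈ 1.055 − 11.120 ≈ -10.065 mcg/mL.

-10.1 mcg/mL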